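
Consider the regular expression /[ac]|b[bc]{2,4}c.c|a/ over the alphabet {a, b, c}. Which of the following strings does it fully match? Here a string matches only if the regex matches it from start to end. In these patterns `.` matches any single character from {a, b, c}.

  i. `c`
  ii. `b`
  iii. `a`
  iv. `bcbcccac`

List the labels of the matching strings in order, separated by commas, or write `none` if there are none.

i → match
ii → no match
iii → match
iv → match

i, iii, iv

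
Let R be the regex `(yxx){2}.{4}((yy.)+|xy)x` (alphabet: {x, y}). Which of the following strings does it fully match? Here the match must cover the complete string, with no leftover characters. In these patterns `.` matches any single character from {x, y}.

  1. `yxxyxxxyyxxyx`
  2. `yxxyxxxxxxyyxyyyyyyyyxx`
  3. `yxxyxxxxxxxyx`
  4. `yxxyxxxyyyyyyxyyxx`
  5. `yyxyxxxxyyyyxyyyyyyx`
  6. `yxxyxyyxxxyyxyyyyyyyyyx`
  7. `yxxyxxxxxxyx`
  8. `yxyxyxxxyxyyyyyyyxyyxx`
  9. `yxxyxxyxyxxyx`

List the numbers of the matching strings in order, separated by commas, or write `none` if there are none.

1 → match
2 → match
3 → match
4 → no match
5 → no match — must start with `yxx`
6 → no match
7. `yxxyxxxxxxyx` → no match
8 → no match — must start with `yxx`
9 → match

1, 2, 3, 9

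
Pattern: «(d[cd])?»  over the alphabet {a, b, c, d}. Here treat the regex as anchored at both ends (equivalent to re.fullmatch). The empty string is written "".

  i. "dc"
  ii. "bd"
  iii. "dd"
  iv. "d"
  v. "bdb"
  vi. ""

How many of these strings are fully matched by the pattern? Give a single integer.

3

i → match
ii → no match
iii → match
iv → no match
v → no match
vi → match
Total matched: 3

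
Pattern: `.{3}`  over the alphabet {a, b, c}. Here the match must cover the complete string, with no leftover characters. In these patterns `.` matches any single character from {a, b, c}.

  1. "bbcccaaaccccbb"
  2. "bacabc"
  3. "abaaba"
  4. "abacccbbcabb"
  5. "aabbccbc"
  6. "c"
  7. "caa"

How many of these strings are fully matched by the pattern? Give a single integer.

1 → no match
2 → no match
3 → no match
4 → no match
5 → no match
6 → no match
7 → match
Total matched: 1

1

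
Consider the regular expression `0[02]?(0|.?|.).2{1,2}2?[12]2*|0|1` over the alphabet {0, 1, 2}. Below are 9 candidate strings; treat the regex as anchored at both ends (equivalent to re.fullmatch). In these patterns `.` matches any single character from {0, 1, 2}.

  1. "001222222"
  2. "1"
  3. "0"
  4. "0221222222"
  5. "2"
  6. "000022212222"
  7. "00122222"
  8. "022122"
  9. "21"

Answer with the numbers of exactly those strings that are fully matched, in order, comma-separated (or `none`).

1, 2, 3, 4, 6, 7, 8

1 → match
2 → match
3 → match
4 → match
5 → no match
6 → match
7 → match
8 → match
9 → no match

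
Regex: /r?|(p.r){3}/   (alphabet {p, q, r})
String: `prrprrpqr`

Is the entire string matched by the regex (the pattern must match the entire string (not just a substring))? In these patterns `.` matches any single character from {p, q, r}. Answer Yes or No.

Yes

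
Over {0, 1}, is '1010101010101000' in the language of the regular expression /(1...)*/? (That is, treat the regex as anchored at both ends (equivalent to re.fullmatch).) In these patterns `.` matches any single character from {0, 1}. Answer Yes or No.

Yes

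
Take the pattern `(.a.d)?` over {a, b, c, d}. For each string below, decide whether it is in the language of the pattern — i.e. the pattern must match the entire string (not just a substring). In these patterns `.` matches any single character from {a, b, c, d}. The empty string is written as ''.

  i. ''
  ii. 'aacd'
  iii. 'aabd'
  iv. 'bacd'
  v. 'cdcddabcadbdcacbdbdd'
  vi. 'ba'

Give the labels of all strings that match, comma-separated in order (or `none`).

i. '' → match
ii. 'aacd' → match
iii. 'aabd' → match
iv. 'bacd' → match
v → no match
vi. 'ba' → no match

i, ii, iii, iv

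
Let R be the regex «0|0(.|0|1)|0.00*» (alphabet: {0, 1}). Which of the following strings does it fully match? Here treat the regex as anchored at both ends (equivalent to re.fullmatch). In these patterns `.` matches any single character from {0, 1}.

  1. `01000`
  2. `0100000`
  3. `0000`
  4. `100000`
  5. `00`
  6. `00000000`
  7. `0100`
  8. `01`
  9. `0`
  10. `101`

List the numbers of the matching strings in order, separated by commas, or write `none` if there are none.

1. `01000` → match
2. `0100000` → match
3. `0000` → match
4. `100000` → no match — must start with `0`
5. `00` → match
6. `00000000` → match
7. `0100` → match
8. `01` → match
9. `0` → match
10. `101` → no match — must start with `0`

1, 2, 3, 5, 6, 7, 8, 9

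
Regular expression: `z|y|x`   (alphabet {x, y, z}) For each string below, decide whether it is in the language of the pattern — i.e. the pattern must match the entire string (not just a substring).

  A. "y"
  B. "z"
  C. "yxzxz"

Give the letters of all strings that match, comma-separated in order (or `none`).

A, B

A. "y" → match
B. "z" → match
C. "yxzxz" → no match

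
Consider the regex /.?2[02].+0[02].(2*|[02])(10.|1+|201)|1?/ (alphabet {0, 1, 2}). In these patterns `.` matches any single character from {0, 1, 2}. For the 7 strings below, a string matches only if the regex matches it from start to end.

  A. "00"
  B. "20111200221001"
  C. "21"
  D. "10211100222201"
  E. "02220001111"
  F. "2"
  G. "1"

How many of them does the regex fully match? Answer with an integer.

A → no match
B → no match
C → no match
D → no match
E → match
F → no match
G → match
Total matched: 2

2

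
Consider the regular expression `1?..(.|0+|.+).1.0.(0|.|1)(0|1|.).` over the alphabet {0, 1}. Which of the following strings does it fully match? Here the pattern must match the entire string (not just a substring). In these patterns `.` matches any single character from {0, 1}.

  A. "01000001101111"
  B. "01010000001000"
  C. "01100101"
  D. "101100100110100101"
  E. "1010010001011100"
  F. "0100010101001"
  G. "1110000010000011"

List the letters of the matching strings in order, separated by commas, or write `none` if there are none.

A

A → match
B → no match
C. "01100101" → no match
D → no match
E → no match
F → no match
G → no match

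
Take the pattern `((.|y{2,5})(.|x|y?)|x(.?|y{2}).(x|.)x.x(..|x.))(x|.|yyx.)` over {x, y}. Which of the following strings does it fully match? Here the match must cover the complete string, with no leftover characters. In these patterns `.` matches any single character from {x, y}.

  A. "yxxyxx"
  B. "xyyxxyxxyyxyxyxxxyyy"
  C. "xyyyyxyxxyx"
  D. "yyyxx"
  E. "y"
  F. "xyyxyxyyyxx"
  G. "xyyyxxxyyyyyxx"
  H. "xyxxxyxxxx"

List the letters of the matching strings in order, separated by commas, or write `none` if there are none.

A. "yxxyxx" → no match
B → no match
C. "xyyyyxyxxyx" → match
D. "yyyxx" → match
E. "y" → no match
F. "xyyxyxyyyxx" → no match
G → no match
H. "xyxxxyxxxx" → match

C, D, H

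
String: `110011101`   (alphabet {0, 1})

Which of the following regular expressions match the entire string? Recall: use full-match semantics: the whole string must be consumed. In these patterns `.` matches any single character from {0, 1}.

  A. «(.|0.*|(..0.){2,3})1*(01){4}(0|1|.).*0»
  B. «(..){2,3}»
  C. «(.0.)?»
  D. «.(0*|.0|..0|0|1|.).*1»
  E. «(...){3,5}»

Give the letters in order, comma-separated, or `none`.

A → no match — must end with `0`
B → no match
C → no match
D → match
E → match

D, E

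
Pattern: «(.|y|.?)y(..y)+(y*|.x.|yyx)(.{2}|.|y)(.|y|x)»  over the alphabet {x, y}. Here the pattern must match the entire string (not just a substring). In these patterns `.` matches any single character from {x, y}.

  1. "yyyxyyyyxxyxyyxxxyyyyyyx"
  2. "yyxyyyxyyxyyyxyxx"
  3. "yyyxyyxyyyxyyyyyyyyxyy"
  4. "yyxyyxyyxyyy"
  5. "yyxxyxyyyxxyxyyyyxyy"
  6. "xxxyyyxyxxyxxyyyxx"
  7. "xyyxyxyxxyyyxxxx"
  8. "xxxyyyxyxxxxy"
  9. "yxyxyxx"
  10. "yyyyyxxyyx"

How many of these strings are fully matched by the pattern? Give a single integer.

1 → no match
2 → match
3 → no match
4 → match
5 → no match
6 → no match
7 → no match
8 → no match
9 → no match
10 → match
Total matched: 3

3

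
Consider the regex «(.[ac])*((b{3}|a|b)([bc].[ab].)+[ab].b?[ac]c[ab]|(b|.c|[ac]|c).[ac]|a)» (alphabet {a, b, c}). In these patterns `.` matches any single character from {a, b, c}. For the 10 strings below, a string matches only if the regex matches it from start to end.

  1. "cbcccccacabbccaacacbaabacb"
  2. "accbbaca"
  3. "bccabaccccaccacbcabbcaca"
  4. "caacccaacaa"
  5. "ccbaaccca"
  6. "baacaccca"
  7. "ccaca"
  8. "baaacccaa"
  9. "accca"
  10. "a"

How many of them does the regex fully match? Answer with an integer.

1 → no match
2 → no match
3 → match
4 → match
5 → match
6 → match
7 → match
8 → match
9 → match
10 → match
Total matched: 8

8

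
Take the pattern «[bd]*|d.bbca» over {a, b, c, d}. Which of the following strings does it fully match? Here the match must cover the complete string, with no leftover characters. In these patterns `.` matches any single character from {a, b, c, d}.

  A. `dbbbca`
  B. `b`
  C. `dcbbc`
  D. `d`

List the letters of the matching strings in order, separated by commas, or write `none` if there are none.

A. `dbbbca` → match
B. `b` → match
C. `dcbbc` → no match
D. `d` → match

A, B, D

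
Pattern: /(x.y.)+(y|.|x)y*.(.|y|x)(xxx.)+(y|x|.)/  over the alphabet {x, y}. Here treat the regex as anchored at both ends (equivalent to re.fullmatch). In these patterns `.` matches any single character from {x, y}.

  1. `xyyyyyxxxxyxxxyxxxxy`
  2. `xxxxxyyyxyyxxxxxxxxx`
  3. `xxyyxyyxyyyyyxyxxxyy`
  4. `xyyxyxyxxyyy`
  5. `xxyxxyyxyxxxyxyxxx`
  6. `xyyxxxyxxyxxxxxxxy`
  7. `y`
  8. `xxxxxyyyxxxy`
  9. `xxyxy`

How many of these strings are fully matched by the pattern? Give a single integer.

2

1 → match
2 → no match
3 → match
4 → no match
5 → no match
6 → no match
7 → no match — must start with `x`
8 → no match
9 → no match
Total matched: 2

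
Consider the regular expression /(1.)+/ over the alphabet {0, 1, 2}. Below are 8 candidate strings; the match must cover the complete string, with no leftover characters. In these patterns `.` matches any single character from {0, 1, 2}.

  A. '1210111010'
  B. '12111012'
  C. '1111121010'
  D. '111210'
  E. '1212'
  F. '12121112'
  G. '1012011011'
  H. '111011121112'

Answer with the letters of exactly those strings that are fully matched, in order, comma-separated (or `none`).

A, B, C, D, E, F, H

A. '1210111010' → match
B. '12111012' → match
C. '1111121010' → match
D. '111210' → match
E. '1212' → match
F. '12121112' → match
G. '1012011011' → no match
H. '111011121112' → match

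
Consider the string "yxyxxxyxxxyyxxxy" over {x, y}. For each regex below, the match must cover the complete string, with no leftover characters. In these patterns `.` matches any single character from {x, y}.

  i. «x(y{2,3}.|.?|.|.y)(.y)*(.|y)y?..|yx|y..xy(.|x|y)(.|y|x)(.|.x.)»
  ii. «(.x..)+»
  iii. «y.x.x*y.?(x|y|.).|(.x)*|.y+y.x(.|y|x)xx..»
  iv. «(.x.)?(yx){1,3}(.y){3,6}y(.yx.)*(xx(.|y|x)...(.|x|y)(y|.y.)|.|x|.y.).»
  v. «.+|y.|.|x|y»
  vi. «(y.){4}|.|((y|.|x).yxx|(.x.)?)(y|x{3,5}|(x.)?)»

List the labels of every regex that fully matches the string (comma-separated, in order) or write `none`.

ii, v

i → no match
ii → match
iii → no match
iv → no match
v → match
vi → no match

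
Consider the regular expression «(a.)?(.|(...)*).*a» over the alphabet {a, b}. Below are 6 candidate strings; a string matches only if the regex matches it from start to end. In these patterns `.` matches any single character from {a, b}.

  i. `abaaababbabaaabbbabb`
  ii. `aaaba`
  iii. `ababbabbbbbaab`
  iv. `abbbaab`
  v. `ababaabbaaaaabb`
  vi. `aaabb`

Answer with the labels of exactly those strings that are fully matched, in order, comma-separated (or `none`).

ii

i → no match — must end with `a`
ii → match
iii → no match — must end with `a`
iv → no match — must end with `a`
v → no match — must end with `a`
vi → no match — must end with `a`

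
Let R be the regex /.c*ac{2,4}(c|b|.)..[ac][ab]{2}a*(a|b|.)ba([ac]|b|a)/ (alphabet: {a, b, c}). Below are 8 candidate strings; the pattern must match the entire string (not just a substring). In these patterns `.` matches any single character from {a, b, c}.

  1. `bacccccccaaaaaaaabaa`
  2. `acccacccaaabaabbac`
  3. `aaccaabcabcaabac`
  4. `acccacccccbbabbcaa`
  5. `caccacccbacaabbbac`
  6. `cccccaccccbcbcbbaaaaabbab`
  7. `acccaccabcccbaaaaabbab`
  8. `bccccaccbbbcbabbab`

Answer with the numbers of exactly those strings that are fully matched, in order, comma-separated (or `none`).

1, 2, 6, 8

1 → match
2 → match
3 → no match
4 → no match
5 → no match
6 → match
7 → no match
8 → match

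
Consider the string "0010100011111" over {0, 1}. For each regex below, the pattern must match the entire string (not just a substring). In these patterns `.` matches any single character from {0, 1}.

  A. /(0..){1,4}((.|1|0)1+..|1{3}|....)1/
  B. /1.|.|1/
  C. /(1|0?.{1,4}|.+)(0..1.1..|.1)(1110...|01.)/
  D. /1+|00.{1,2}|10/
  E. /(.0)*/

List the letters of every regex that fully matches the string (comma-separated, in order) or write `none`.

A

A → match
B → no match
C → no match
D → no match
E → no match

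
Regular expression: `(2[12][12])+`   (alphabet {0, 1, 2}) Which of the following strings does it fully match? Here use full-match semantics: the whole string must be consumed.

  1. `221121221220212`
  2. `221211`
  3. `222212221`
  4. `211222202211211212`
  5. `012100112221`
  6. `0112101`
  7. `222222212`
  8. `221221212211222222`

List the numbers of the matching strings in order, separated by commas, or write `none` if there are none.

2, 3, 7, 8

1 → no match
2 → match
3 → match
4 → no match
5 → no match — must start with `2`
6 → no match — must start with `2`
7 → match
8 → match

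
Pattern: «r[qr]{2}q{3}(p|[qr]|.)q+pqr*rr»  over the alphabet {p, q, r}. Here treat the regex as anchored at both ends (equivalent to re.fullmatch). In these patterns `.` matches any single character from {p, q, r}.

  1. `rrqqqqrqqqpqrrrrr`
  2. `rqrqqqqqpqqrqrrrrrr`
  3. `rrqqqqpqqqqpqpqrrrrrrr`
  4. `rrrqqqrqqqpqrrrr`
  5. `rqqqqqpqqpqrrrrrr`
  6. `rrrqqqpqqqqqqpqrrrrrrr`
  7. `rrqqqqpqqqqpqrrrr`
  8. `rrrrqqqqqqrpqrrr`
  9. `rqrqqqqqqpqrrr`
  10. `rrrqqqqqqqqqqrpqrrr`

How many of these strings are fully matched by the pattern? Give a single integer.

1 → match
2 → no match
3 → no match
4 → match
5 → match
6 → match
7 → match
8 → no match
9 → match
10 → no match
Total matched: 6

6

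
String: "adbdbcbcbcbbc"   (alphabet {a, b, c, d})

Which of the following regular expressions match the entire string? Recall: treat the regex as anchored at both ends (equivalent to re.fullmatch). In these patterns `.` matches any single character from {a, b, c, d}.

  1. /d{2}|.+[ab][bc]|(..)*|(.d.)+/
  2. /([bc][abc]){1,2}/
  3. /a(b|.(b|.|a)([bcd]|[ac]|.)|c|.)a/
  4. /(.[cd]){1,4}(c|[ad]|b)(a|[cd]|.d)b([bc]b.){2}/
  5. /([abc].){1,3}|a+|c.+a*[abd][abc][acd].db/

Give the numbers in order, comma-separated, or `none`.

1, 4

1 → match
2 → no match
3 → no match — must end with "a"
4 → match
5 → no match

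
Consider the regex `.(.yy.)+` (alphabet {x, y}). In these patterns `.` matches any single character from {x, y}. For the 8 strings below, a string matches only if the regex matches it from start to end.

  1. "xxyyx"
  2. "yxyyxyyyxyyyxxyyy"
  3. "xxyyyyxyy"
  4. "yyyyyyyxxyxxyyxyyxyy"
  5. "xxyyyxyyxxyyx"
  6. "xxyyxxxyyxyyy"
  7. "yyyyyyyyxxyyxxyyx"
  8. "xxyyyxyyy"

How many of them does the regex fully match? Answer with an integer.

5

1 → match
2 → match
3 → no match
4 → no match
5 → match
6 → no match
7 → match
8 → match
Total matched: 5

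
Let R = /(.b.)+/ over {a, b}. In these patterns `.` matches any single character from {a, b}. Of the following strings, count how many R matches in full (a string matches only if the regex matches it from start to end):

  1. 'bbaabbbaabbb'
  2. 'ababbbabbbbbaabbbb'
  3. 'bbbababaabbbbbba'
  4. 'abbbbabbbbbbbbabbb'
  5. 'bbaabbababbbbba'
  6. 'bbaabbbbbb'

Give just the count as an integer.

1 → no match
2 → no match
3 → no match
4 → match
5 → match
6 → no match
Total matched: 2

2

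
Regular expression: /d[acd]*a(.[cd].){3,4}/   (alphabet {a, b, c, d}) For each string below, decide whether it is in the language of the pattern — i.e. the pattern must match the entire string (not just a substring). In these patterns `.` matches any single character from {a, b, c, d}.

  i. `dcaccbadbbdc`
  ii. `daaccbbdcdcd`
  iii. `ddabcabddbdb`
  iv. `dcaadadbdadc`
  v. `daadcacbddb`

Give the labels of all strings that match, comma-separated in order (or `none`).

i, ii, iii, v

i → match
ii → match
iii → match
iv → no match
v → match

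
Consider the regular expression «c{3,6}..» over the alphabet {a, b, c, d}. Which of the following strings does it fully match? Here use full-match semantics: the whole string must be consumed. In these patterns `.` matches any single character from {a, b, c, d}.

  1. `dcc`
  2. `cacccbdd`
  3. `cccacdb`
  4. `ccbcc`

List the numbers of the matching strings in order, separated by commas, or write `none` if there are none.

1 → no match — must start with `c`
2 → no match
3 → no match
4 → no match

none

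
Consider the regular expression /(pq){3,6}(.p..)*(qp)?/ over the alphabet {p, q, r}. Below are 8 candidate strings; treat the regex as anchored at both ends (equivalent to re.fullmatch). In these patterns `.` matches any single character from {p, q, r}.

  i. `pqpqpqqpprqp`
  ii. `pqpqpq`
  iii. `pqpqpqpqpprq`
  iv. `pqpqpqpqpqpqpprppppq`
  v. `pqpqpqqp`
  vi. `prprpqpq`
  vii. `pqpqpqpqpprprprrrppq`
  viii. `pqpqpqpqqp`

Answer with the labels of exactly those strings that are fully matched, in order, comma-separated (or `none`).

i, ii, iii, iv, v, vii, viii

i. `pqpqpqqpprqp` → match
ii. `pqpqpq` → match
iii. `pqpqpqpqpprq` → match
iv → match
v. `pqpqpqqp` → match
vi. `prprpqpq` → no match — must start with `pq`
vii → match
viii. `pqpqpqpqqp` → match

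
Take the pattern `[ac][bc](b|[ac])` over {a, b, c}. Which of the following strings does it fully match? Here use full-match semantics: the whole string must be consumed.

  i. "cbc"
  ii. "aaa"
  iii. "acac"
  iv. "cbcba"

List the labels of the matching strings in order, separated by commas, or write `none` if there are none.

i

i. "cbc" → match
ii. "aaa" → no match
iii. "acac" → no match
iv. "cbcba" → no match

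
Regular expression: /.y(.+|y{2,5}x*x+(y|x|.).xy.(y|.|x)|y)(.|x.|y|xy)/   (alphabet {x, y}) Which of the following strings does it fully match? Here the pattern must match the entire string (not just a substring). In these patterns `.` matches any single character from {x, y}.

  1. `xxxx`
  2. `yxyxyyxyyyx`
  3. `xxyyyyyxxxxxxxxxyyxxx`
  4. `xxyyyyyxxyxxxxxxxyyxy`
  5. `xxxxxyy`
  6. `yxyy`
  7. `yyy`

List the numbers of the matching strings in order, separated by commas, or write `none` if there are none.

none

1. `xxxx` → no match
2. `yxyxyyxyyyx` → no match
3 → no match
4 → no match
5. `xxxxxyy` → no match
6. `yxyy` → no match
7. `yyy` → no match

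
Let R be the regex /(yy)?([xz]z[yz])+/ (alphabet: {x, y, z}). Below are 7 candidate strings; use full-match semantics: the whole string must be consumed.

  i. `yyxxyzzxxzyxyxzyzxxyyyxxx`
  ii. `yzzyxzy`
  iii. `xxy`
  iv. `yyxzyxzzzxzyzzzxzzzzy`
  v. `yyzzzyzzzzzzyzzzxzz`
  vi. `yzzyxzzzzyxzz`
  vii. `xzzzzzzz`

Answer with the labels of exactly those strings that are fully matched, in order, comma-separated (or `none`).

i → no match
ii → no match
iii → no match
iv → no match
v → no match
vi → no match
vii → no match

none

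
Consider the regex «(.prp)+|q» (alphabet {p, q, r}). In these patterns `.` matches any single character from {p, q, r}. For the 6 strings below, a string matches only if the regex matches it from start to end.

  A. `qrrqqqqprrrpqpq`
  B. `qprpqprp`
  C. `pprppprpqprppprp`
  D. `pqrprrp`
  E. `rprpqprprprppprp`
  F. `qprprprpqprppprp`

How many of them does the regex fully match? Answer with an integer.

4

A → no match
B → match
C → match
D → no match
E → match
F → match
Total matched: 4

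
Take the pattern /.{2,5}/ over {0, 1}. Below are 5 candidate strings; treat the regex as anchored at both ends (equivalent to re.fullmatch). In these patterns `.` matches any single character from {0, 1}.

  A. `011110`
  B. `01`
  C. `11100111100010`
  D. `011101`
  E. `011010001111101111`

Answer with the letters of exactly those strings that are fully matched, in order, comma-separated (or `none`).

A → no match
B → match
C → no match
D → no match
E → no match

B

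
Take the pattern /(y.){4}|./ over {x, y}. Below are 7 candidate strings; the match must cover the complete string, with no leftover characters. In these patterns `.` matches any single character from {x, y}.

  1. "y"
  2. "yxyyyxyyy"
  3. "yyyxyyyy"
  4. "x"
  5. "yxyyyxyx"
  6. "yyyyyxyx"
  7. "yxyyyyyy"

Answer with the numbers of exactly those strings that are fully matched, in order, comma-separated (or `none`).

1 → match
2 → no match
3 → match
4 → match
5 → match
6 → match
7 → match

1, 3, 4, 5, 6, 7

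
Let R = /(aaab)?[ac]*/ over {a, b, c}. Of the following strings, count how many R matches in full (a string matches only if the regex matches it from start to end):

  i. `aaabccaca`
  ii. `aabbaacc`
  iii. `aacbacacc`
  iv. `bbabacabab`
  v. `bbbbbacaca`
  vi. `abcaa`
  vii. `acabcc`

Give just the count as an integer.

i → match
ii → no match
iii → no match
iv → no match
v → no match
vi → no match
vii → no match
Total matched: 1

1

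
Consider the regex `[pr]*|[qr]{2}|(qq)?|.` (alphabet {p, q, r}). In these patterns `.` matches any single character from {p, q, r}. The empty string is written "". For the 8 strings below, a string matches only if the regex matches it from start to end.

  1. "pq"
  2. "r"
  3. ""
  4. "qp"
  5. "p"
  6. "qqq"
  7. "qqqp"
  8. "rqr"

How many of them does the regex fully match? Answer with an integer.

1 → no match
2 → match
3 → match
4 → no match
5 → match
6 → no match
7 → no match
8 → no match
Total matched: 3

3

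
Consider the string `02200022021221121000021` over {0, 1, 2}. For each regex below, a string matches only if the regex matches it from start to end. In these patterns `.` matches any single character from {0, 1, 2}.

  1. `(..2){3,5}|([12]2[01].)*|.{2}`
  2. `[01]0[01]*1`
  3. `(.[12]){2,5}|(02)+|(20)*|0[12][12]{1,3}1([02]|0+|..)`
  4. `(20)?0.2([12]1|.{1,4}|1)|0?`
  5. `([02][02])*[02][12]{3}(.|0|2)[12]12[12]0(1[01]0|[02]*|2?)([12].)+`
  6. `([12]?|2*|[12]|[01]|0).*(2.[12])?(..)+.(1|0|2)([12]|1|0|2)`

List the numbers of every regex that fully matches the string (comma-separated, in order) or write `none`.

1 → no match
2 → no match
3 → no match
4 → no match
5 → match
6 → match

5, 6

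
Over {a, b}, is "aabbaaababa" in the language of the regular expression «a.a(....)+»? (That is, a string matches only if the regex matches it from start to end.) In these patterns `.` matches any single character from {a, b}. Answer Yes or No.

No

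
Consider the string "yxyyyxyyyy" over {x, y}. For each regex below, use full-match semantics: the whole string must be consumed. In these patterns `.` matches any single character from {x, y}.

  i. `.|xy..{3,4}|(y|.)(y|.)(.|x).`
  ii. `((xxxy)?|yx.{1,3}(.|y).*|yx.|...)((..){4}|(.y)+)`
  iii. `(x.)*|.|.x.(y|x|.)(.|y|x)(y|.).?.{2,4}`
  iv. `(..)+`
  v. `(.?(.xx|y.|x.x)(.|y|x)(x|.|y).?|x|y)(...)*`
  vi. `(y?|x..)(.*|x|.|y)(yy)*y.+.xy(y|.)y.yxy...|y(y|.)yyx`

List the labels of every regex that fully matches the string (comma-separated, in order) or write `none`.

ii, iii, iv, v

i → no match
ii → match
iii → match
iv → match
v → match
vi → no match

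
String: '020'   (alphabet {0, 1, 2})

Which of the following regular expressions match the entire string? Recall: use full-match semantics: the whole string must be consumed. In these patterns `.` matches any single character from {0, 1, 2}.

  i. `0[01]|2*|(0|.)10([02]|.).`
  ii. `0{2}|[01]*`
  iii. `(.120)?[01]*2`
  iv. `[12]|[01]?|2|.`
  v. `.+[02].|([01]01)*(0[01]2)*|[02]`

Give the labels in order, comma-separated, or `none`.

v

i → no match
ii → no match
iii → no match — must end with '2'
iv → no match
v → match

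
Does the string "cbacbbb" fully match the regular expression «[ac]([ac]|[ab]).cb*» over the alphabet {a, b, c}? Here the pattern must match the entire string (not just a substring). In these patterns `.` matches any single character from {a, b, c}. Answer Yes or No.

Yes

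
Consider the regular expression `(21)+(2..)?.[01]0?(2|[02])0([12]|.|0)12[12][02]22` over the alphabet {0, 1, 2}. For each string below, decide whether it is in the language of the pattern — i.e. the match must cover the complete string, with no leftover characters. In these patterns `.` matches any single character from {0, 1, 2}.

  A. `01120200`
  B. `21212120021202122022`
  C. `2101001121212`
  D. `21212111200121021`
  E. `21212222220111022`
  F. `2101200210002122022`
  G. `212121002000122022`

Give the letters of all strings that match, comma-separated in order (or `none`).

A. `01120200` → no match — must start with `21`
B → match
C → no match — must end with `22`
D → no match — must end with `22`
E → no match
F → no match
G → no match

B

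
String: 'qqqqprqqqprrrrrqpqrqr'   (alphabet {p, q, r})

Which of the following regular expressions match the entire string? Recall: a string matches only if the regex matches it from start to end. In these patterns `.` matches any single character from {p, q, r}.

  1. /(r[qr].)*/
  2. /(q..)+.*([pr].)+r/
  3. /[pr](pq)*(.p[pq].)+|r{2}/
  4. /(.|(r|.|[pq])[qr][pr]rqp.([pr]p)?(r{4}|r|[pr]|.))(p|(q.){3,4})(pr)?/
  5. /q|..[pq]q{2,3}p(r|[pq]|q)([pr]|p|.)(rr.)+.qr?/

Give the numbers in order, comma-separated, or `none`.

1 → no match
2 → match
3 → no match
4 → no match
5 → no match

2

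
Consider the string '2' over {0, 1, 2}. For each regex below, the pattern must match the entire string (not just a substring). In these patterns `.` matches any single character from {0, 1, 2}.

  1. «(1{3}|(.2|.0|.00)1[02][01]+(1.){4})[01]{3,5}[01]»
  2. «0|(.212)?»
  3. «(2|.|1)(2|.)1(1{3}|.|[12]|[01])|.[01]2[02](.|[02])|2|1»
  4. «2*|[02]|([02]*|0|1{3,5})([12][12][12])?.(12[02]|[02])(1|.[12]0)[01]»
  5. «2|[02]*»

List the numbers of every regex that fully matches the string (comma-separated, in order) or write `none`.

1 → no match
2 → no match
3 → match
4 → match
5 → match

3, 4, 5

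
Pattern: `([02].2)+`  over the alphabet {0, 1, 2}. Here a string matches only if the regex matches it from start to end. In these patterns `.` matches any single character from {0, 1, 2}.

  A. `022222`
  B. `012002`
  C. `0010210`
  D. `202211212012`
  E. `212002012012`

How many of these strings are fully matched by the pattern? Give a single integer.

3

A → match
B → match
C → no match — must end with `2`
D → no match
E → match
Total matched: 3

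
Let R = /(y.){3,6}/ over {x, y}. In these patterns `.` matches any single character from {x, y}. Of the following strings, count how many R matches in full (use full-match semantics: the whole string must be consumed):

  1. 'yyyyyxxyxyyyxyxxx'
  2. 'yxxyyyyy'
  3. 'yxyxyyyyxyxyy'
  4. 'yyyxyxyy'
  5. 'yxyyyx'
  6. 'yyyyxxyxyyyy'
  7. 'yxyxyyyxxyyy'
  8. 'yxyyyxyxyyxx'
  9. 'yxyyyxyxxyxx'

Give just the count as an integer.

1 → no match
2 → no match
3 → no match
4 → match
5 → match
6 → no match
7 → no match
8 → no match
9 → no match
Total matched: 2

2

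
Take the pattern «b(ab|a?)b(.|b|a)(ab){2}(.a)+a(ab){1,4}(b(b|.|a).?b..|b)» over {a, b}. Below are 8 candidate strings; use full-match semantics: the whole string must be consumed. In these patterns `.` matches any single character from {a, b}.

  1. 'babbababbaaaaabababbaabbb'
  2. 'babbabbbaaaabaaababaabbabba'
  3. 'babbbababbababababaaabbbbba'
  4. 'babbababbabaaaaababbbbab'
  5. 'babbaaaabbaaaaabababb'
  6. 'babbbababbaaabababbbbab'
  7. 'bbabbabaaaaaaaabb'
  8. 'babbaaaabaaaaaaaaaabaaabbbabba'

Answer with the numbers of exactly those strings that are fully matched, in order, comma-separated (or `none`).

1 → match
2 → no match
3 → match
4 → match
5 → no match
6 → match
7 → no match
8 → no match

1, 3, 4, 6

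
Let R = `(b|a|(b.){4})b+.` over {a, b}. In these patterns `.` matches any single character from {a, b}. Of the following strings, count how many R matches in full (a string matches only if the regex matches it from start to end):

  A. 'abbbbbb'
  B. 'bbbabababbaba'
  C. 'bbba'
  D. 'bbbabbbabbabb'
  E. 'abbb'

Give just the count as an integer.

3

A → match
B → no match
C → match
D → no match
E → match
Total matched: 3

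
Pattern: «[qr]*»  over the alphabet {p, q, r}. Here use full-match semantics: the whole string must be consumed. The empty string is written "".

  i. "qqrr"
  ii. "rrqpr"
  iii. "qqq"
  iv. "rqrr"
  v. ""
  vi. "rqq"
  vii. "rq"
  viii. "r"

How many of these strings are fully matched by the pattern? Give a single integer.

i → match
ii → no match
iii → match
iv → match
v → match
vi → match
vii → match
viii → match
Total matched: 7

7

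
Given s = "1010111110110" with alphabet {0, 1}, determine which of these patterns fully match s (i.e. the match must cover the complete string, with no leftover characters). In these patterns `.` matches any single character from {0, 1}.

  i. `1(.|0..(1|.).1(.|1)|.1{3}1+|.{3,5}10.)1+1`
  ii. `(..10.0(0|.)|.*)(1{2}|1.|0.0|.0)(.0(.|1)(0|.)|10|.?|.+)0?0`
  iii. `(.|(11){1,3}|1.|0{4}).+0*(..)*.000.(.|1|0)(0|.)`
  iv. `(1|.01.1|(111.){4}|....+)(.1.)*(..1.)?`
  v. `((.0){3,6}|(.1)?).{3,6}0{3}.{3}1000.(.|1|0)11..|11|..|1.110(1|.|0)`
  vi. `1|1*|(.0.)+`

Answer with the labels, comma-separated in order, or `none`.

ii, iv

i → no match — must end with "11"
ii → match
iii → no match
iv → match
v → no match
vi → no match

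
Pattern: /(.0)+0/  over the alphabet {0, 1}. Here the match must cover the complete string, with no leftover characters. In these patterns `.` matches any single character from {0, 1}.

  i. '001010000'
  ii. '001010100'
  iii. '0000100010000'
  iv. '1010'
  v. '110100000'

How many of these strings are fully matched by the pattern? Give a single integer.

3

i → match
ii → match
iii → match
iv → no match — must end with '00'
v → no match
Total matched: 3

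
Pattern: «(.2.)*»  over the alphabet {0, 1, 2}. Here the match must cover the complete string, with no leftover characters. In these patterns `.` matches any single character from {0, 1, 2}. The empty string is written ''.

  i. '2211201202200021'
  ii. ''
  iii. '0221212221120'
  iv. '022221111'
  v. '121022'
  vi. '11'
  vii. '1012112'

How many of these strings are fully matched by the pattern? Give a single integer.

i → no match
ii → match
iii → no match
iv → no match
v → match
vi → no match
vii → no match
Total matched: 2

2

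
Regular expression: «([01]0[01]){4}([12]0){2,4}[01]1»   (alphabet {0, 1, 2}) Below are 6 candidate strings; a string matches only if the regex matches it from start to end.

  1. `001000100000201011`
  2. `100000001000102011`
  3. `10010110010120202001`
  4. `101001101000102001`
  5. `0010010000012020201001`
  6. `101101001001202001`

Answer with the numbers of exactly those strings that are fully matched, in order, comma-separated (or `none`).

1, 2, 3, 4, 5, 6

1 → match
2 → match
3 → match
4 → match
5 → match
6 → match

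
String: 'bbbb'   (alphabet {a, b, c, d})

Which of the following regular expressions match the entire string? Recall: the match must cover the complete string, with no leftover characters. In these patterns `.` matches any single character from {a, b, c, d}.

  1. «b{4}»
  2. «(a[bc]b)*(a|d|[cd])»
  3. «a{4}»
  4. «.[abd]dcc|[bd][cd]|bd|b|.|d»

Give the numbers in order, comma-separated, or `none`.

1

1 → match
2 → no match
3 → no match — must start with 'a'
4 → no match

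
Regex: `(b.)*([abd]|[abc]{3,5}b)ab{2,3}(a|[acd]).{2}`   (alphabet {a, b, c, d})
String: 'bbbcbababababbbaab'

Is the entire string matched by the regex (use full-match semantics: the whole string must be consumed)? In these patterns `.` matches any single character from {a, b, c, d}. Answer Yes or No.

Yes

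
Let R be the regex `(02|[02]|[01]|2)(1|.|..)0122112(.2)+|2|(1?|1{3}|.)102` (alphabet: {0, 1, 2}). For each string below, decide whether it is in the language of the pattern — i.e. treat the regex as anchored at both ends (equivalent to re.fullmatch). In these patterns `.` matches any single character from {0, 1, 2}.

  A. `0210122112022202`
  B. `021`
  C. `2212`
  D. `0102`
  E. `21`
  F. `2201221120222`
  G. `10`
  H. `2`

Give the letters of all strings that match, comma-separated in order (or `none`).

A, D, F, H

A → match
B → no match
C → no match
D → match
E → no match
F → match
G → no match
H → match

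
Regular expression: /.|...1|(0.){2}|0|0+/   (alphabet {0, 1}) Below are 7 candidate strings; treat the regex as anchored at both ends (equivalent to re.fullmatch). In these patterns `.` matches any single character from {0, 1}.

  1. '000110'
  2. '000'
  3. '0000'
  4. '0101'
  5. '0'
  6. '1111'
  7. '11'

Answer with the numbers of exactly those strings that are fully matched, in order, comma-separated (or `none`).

1 → no match
2 → match
3 → match
4 → match
5 → match
6 → match
7 → no match

2, 3, 4, 5, 6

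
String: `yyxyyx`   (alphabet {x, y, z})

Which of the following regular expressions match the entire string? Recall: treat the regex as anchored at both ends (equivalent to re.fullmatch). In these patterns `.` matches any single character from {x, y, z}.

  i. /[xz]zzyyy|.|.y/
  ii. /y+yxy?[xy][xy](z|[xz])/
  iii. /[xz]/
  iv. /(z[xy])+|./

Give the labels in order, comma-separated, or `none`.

i → no match
ii → match
iii → no match
iv → no match

ii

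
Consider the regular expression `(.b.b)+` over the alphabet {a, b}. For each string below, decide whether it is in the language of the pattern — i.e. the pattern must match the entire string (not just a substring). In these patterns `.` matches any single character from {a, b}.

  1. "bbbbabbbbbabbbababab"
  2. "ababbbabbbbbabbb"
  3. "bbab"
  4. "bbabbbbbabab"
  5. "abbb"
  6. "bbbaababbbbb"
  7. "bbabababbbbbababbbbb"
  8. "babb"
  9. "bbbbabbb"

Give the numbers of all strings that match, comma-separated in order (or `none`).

1 → match
2 → match
3 → match
4 → match
5 → match
6 → no match
7 → match
8 → no match
9 → match

1, 2, 3, 4, 5, 7, 9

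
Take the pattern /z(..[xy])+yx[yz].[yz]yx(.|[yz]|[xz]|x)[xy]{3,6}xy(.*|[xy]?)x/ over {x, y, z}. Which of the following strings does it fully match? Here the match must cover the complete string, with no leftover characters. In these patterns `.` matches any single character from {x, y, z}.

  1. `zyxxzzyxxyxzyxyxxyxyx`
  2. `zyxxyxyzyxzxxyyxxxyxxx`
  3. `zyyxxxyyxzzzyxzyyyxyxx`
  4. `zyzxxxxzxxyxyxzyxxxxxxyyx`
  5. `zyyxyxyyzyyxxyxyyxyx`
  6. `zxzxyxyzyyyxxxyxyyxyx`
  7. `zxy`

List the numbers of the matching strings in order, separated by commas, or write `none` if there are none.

3, 4

1 → no match
2 → no match
3 → match
4 → match
5 → no match
6 → no match
7 → no match — must end with `x`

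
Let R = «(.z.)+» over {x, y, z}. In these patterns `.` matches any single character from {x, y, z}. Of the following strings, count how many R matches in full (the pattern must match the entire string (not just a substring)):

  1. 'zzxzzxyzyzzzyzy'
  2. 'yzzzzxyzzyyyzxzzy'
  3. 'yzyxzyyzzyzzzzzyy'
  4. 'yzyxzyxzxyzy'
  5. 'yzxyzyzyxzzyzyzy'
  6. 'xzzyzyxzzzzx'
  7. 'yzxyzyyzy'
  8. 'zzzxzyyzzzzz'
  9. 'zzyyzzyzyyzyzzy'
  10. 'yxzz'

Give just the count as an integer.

6

1 → match
2 → no match
3 → no match
4 → match
5 → no match
6 → match
7 → match
8 → match
9 → match
10 → no match
Total matched: 6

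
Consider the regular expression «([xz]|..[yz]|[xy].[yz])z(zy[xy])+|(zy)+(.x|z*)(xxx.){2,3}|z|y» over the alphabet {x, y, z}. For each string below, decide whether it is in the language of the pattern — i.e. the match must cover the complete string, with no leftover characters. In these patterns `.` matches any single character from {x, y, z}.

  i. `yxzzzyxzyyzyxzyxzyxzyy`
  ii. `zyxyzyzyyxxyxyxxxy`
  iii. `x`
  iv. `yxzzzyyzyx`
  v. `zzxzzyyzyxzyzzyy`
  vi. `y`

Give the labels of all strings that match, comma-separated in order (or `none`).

i, iv, vi

i → match
ii → no match
iii → no match
iv → match
v → no match
vi → match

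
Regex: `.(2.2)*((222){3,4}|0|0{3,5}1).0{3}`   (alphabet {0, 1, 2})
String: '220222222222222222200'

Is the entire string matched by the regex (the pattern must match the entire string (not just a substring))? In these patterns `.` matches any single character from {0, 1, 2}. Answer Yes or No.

No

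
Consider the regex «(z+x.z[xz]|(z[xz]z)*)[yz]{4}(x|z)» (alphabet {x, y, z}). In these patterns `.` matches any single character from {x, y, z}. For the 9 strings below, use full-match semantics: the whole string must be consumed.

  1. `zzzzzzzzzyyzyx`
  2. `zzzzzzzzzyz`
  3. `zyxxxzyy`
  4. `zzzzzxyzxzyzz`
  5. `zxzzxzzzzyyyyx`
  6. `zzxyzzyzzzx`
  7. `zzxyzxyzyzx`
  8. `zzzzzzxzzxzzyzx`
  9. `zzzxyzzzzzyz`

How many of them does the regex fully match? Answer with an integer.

1 → match
2 → match
3 → no match
4 → no match
5 → match
6 → match
7 → match
8 → match
9 → match
Total matched: 7

7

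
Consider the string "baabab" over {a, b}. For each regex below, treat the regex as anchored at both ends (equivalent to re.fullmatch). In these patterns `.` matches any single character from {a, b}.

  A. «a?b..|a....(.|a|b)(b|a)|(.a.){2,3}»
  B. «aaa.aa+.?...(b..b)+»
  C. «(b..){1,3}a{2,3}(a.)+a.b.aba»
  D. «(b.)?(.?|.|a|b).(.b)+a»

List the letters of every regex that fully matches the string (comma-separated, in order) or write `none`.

A

A → match
B → no match — must start with "aaa"
C → no match — must end with "aba"
D → no match — must end with "ba"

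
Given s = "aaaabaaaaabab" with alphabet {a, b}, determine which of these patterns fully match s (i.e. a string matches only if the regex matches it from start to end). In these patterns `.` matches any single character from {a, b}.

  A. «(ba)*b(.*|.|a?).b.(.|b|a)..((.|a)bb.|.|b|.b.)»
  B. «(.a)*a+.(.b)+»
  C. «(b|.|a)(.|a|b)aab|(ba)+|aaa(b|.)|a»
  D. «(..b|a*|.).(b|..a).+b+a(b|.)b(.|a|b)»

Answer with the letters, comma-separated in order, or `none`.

B

A → no match
B → match
C → no match
D → no match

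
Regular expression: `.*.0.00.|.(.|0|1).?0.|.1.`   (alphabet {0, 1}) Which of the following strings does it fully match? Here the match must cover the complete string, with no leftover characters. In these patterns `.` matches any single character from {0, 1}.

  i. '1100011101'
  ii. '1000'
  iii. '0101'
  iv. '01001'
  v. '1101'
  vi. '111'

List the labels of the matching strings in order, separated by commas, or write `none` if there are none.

ii, iii, iv, v, vi

i → no match
ii → match
iii → match
iv → match
v → match
vi → match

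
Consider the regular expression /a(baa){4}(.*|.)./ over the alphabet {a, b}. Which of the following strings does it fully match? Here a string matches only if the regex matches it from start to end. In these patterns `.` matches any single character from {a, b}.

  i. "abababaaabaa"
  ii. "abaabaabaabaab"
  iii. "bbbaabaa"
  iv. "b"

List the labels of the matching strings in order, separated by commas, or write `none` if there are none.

i → no match — must start with "abaa"
ii → match
iii → no match — must start with "abaa"
iv → no match — must start with "abaa"

ii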